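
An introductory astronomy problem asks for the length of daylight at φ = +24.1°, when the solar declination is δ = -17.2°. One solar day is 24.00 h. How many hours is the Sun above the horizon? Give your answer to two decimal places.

cos H₀ = −tan φ · tan δ = −tan(+24.1°) × tan(-17.200°) = 0.1385, so H₀ = 1.4319 rad = 82.04°.
Daylight = 2H₀/(2π) × 24.00 h = (1.4319/π) × 24.00 = 10.94 h.

10.94 h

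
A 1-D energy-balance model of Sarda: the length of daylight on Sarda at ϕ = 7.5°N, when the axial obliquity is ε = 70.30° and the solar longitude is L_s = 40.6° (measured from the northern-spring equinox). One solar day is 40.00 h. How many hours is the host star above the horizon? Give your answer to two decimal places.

Solar declination: sin δ = sin ε · sin L_s = sin 70.30° × sin 40.6° = 0.61268, so δ = +37.784°.
cos h₀ = −tan ϕ · tan δ = −tan(+7.5°) × tan(+37.784°) = -0.1021, so h₀ = 1.6730 rad = 95.86°.
Daylight = 2h₀/(2π) × 40.00 h = (1.6730/π) × 40.00 = 21.30 h.

21.30 h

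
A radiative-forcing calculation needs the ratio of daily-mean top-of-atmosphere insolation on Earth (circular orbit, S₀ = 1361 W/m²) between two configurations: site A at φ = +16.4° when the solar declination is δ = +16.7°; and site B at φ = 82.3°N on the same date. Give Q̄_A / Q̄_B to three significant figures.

Q̄_A / Q̄_B ≈ 1.17

— Configuration A (φ=+16.4°):
cos H₀ = −tan(+16.4°) tan(+16.700°) = -0.0883, H₀ = 1.6592 rad.
Bracket: H₀ sin φ sin δ + cos φ cos δ sin H₀ = 1.6592×0.28234×0.28736 + 0.95931×0.95782×0.99609 = 0.134616 + 0.915254 = 1.049870.
Q̄ = (S₀/π) × [bracket] = (1361/π) × 1.049870 = 454.82 W/m².
— Configuration B (φ=+82.3°):
cos H₀ = −tan(+82.3°) tan(+16.700°) = -2.2190 ≤ −1 ⇒ polar day, H₀ = π.
Bracket: H₀ sin φ sin δ + cos φ cos δ sin H₀ = 3.1416×0.99098×0.28736 + 0.13399×0.95782×0.00000 = 0.894627 + 0.000000 = 0.894627.
Q̄ = (S₀/π) × [bracket] = (1361/π) × 0.894627 = 387.57 W/m².
Ratio Q̄_A / Q̄_B = 454.82 / 387.57 = 1.174.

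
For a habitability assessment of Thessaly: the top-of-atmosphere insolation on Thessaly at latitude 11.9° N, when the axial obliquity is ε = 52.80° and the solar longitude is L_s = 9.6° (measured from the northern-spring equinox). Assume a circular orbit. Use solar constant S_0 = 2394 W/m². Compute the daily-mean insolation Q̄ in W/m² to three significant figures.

Solar declination: sin δ = sin ε · sin L_s = sin 52.80° × sin 9.6° = 0.13284, so δ = +7.634°.
cos h₀ = −tan(+11.9°) tan(+7.634°) = -0.0282, h₀ = 1.5990 rad.
Bracket: h₀ sin ϕ sin δ + cos ϕ cos δ sin h₀ = 1.5990×0.20620×0.13284 + 0.97851×0.99114×0.99960 = 0.043799 + 0.969452 = 1.013251.
Q̄ = (S_0/π) × [bracket] = (2394/π) × 1.013251 = 772.1 W/m².

Q̄ ≈ 772 W/m²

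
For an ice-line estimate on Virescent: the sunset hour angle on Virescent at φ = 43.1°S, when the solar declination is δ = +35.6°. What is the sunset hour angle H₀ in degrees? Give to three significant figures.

H₀ = 47.9°

cos H₀ = −tan φ · tan δ = −tan(-43.1°) × tan(+35.600°) = 0.6700, so H₀ = 0.8366 rad = 47.94°.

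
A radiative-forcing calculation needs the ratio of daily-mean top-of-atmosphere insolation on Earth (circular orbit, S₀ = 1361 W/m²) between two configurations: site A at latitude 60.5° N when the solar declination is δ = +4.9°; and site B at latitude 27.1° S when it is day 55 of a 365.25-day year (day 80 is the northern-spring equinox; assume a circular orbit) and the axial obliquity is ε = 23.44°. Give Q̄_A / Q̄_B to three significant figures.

— Configuration A (φ=+60.5°):
cos H₀ = −tan(+60.5°) tan(+4.900°) = -0.1515, H₀ = 1.7229 rad.
Bracket: H₀ sin φ sin δ + cos φ cos δ sin H₀ = 1.7229×0.87036×0.08542 + 0.49242×0.99635×0.98845 = 0.128091 + 0.484956 = 0.613047.
Q̄ = (S₀/π) × [bracket] = (1361/π) × 0.613047 = 265.58 W/m².
— Configuration B (φ=-27.1°):
Solar longitude: λ_s = 360° × (55 − 80)/365.25 = -24.641°, i.e. -24.641° + 360° = 335.359°.
sin δ = sin 23.44° × sin 335.359° = -0.16585, so δ = -9.547°.
cos H₀ = −tan(-27.1°) tan(-9.547°) = -0.0861, H₀ = 1.6570 rad.
Bracket: H₀ sin φ sin δ + cos φ cos δ sin H₀ = 1.6570×-0.45554×-0.16585 + 0.89021×0.98615×0.99629 = 0.125189 + 0.874624 = 0.999813.
Q̄ = (S₀/π) × [bracket] = (1361/π) × 0.999813 = 433.14 W/m².
Ratio Q̄_A / Q̄_B = 265.58 / 433.14 = 0.6132.

Q̄_A / Q̄_B ≈ 0.613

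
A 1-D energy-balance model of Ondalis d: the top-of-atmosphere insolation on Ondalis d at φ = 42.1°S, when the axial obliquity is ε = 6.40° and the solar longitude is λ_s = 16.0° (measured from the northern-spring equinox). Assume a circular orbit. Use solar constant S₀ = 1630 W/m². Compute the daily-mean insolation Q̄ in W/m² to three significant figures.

Solar declination: sin δ = sin ε · sin λ_s = sin 6.40° × sin 16.0° = 0.03073, so δ = +1.761°.
cos H₀ = −tan(-42.1°) tan(+1.761°) = 0.0278, H₀ = 1.5430 rad.
Bracket: H₀ sin φ sin δ + cos φ cos δ sin H₀ = 1.5430×-0.67043×0.03073 + 0.74198×0.99953×0.99961 = -0.031789 + 0.741342 = 0.709553.
Q̄ = (S₀/π) × [bracket] = (1630/π) × 0.709553 = 368.1 W/m².

Q̄ ≈ 368 W/m²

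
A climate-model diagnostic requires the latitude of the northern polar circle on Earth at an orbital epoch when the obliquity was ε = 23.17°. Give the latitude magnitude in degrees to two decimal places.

66.83°

The polar circle is the lowest latitude that experiences at least one full rotation of continuous daylight at the northern-summer solstice; it lies at |ϕ| = 90° − ε = 90° − 23.17° = 66.83°.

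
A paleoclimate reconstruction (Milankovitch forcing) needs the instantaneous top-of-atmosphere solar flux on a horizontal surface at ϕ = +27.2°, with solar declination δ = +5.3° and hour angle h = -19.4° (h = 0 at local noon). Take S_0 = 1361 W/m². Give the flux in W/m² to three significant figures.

1.19e+03 W/m²

cos θ_z = sin ϕ sin δ + cos ϕ cos δ cos h = 0.042222 + 0.835331 = 0.877553.
Flux = S_0 · cos θ_z = 1361 × 0.877553 = 1194 W/m².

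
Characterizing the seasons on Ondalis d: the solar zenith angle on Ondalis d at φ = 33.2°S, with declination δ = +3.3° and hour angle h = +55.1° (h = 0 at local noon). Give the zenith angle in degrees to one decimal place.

θ_z = 63.5°

cos θ_z = sin φ sin δ + cos φ cos δ cos h = -0.031520 + 0.477957 = 0.446437.
θ_z = arccos(0.446437) = 63.5°.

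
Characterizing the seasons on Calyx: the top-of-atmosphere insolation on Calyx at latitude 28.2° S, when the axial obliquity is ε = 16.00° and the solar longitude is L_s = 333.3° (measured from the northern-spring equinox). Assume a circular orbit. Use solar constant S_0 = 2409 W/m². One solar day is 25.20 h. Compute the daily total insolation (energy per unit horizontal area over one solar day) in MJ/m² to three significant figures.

67.4 MJ/m²

Solar declination: sin δ = sin ε · sin L_s = sin 16.00° × sin 333.3° = -0.12385, so δ = -7.114°.
cos h₀ = −tan(-28.2°) tan(-7.114°) = -0.0669, h₀ = 1.6378 rad.
Bracket: h₀ sin ϕ sin δ + cos ϕ cos δ sin h₀ = 1.6378×-0.47255×-0.12385 + 0.88130×0.99230×0.99776 = 0.095853 + 0.872555 = 0.968408.
Q̄ = (S_0/π) × [bracket] = (2409/π) × 0.968408 = 742.58 W/m².
Daily total = Q̄ × 25.20 h × 3600 s/h = 742.58 × 25.20 × 3600 / 10⁶ = 67.37 MJ/m².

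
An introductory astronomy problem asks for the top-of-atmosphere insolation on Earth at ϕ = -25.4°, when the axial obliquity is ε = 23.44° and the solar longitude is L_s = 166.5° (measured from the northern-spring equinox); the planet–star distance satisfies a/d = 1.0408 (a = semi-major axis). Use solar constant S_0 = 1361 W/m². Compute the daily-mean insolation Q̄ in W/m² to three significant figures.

Q̄ ≈ 393 W/m²

Solar declination: sin δ = sin ε · sin L_s = sin 23.44° × sin 166.5° = 0.09286, so δ = +5.328°.
cos h₀ = −tan(-25.4°) tan(+5.328°) = 0.0443, h₀ = 1.5265 rad.
Bracket: h₀ sin ϕ sin δ + cos ϕ cos δ sin h₀ = 1.5265×-0.42894×0.09286 + 0.90334×0.99568×0.99902 = -0.060803 + 0.898556 = 0.837753.
Inverse-square distance factor (a/d)² = 1.0408² = 1.083265.
Q̄ = (S_0/π) × 1.083265 × [bracket] = (1361/π) × 1.083265 × 0.837753 = 393.2 W/m².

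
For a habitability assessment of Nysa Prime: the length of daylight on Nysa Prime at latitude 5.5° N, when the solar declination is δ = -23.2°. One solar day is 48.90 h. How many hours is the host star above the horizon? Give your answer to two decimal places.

23.81 h

cos H₀ = −tan φ · tan δ = −tan(+5.5°) × tan(-23.200°) = 0.0413, so H₀ = 1.5295 rad = 87.63°.
Daylight = 2H₀/(2π) × 48.90 h = (1.5295/π) × 48.90 = 23.81 h.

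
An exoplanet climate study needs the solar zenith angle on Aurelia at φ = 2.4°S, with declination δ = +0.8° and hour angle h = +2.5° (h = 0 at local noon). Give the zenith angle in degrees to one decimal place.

θ_z = 4.1°

cos θ_z = sin φ sin δ + cos φ cos δ cos h = -0.000585 + 0.998075 = 0.997490.
θ_z = arccos(0.997490) = 4.1°.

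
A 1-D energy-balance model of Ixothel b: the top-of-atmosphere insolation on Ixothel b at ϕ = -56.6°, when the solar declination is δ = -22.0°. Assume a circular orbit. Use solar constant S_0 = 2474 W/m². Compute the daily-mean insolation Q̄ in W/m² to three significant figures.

Q̄ ≈ 867 W/m²

cos h₀ = −tan(-56.6°) tan(-22.000°) = -0.6127, h₀ = 2.2303 rad.
Bracket: h₀ sin ϕ sin δ + cos ϕ cos δ sin h₀ = 2.2303×-0.83485×-0.37461 + 0.55048×0.92718×0.79029 = 0.697511 + 0.403359 = 1.100870.
Q̄ = (S_0/π) × [bracket] = (2474/π) × 1.100870 = 866.9 W/m².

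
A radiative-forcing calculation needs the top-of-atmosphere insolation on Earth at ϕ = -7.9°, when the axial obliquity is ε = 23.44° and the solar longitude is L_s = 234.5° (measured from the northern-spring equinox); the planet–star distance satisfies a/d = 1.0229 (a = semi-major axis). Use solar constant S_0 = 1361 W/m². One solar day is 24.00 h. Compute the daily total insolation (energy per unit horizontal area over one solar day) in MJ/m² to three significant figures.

Solar declination: sin δ = sin ε · sin L_s = sin 23.44° × sin 234.5° = -0.32385, so δ = -18.896°.
cos h₀ = −tan(-7.9°) tan(-18.896°) = -0.0475, h₀ = 1.6183 rad.
Bracket: h₀ sin ϕ sin δ + cos ϕ cos δ sin h₀ = 1.6183×-0.13744×-0.32385 + 0.99051×0.94611×0.99887 = 0.072030 + 0.936072 = 1.008102.
Inverse-square distance factor (a/d)² = 1.0229² = 1.046324.
Q̄ = (S_0/π) × 1.046324 × [bracket] = (1361/π) × 1.046324 × 1.008102 = 456.96 W/m².
Daily total = Q̄ × 24.00 h × 3600 s/h = 456.96 × 24.00 × 3600 / 10⁶ = 39.48 MJ/m².

39.5 MJ/m²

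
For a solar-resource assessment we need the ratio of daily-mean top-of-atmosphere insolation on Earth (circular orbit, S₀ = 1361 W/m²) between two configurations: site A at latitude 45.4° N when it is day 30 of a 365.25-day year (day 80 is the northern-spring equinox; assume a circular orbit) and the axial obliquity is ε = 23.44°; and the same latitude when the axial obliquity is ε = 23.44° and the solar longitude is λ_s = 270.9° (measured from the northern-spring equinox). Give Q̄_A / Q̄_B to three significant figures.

Q̄_A / Q̄_B ≈ 1.40

— Configuration A (φ=+45.4°):
Solar longitude: λ_s = 360° × (30 − 80)/365.25 = -49.281°, i.e. -49.281° + 360° = 310.719°.
sin δ = sin 23.44° × sin 310.719° = -0.30149, so δ = -17.547°.
cos H₀ = −tan(+45.4°) tan(-17.547°) = 0.3207, H₀ = 1.2444 rad.
Bracket: H₀ sin φ sin δ + cos φ cos δ sin H₀ = 1.2444×0.71203×-0.30149 + 0.70215×0.95347×0.94720 = -0.267135 + 0.634130 = 0.366995.
Q̄ = (S₀/π) × [bracket] = (1361/π) × 0.366995 = 158.99 W/m².
— Configuration B (φ=+45.4°):
Solar declination: sin δ = sin ε · sin λ_s = sin 23.44° × sin 270.9° = -0.39774, so δ = -23.437°.
cos H₀ = −tan(+45.4°) tan(-23.437°) = 0.4396, H₀ = 1.1156 rad.
Bracket: H₀ sin φ sin δ + cos φ cos δ sin H₀ = 1.1156×0.71203×-0.39774 + 0.70215×0.91750×0.89819 = -0.315941 + 0.578634 = 0.262693.
Q̄ = (S₀/π) × [bracket] = (1361/π) × 0.262693 = 113.80 W/m².
Ratio Q̄_A / Q̄_B = 158.99 / 113.80 = 1.397.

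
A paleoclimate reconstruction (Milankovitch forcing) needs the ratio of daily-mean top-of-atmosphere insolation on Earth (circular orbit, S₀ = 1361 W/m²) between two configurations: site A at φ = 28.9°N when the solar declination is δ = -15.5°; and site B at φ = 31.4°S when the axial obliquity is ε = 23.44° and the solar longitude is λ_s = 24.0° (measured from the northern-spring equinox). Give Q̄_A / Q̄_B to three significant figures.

— Configuration A (φ=+28.9°):
cos H₀ = −tan(+28.9°) tan(-15.500°) = 0.1531, H₀ = 1.4171 rad.
Bracket: H₀ sin φ sin δ + cos φ cos δ sin H₀ = 1.4171×0.48328×-0.26724 + 0.87546×0.96363×0.98821 = -0.183021 + 0.833673 = 0.650652.
Q̄ = (S₀/π) × [bracket] = (1361/π) × 0.650652 = 281.88 W/m².
— Configuration B (φ=-31.4°):
Solar declination: sin δ = sin ε · sin λ_s = sin 23.44° × sin 24.0° = 0.16180, so δ = +9.311°.
cos H₀ = −tan(-31.4°) tan(+9.311°) = 0.1001, H₀ = 1.4705 rad.
Bracket: H₀ sin φ sin δ + cos φ cos δ sin H₀ = 1.4705×-0.52101×0.16180 + 0.85355×0.98682×0.99498 = -0.123962 + 0.838072 = 0.714110.
Q̄ = (S₀/π) × [bracket] = (1361/π) × 0.714110 = 309.37 W/m².
Ratio Q̄_A / Q̄_B = 281.88 / 309.37 = 0.9111.

Q̄_A / Q̄_B ≈ 0.911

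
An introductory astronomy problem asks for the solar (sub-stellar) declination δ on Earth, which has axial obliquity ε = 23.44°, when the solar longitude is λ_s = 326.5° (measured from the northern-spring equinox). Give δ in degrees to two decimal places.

δ = -12.68°

sin δ = sin ε · sin λ_s = sin 23.44° × sin 326.5° = -0.219554.
δ = arcsin(-0.219554) = -12.68°.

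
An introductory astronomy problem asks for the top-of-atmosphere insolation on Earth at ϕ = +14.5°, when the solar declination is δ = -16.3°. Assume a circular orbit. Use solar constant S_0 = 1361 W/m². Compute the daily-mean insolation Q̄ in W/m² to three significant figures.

Q̄ ≈ 356 W/m²

cos h₀ = −tan(+14.5°) tan(-16.300°) = 0.0756, h₀ = 1.4951 rad.
Bracket: h₀ sin ϕ sin δ + cos ϕ cos δ sin h₀ = 1.4951×0.25038×-0.28067 + 0.96815×0.95981×0.99714 = -0.105067 + 0.926582 = 0.821515.
Q̄ = (S_0/π) × [bracket] = (1361/π) × 0.821515 = 355.9 W/m².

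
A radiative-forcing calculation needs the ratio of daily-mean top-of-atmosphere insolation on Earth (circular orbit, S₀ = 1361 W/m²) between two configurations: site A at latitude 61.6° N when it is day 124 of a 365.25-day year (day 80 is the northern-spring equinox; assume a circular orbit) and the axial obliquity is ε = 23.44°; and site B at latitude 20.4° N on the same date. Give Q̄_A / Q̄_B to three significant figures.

— Configuration A (φ=+61.6°):
Solar longitude: λ_s = 360° × (124 − 80)/365.25 = 43.368°.
sin δ = sin 23.44° × sin 43.368° = 0.27315, so δ = +15.852°.
cos H₀ = −tan(+61.6°) tan(+15.852°) = -0.5252, H₀ = 2.1237 rad.
Bracket: H₀ sin φ sin δ + cos φ cos δ sin H₀ = 2.1237×0.87965×0.27315 + 0.47562×0.96197×0.85101 = 0.510275 + 0.389364 = 0.899639.
Q̄ = (S₀/π) × [bracket] = (1361/π) × 0.899639 = 389.74 W/m².
— Configuration B (φ=+20.4°):
cos H₀ = −tan(+20.4°) tan(+15.852°) = -0.1056, H₀ = 1.6766 rad.
Bracket: H₀ sin φ sin δ + cos φ cos δ sin H₀ = 1.6766×0.34857×0.27315 + 0.93728×0.96197×0.99441 = 0.159632 + 0.896595 = 1.056227.
Q̄ = (S₀/π) × [bracket] = (1361/π) × 1.056227 = 457.58 W/m².
Ratio Q̄_A / Q̄_B = 389.74 / 457.58 = 0.8517.

Q̄_A / Q̄_B ≈ 0.852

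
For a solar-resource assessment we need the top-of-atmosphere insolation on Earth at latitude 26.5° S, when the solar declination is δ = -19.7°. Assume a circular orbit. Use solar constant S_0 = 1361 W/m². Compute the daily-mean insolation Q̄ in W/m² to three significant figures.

Q̄ ≈ 473 W/m²

cos h₀ = −tan(-26.5°) tan(-19.700°) = -0.1785, h₀ = 1.7503 rad.
Bracket: h₀ sin ϕ sin δ + cos ϕ cos δ sin h₀ = 1.7503×-0.44620×-0.33710 + 0.89493×0.94147×0.98394 = 0.263270 + 0.829018 = 1.092288.
Q̄ = (S_0/π) × [bracket] = (1361/π) × 1.092288 = 473.2 W/m².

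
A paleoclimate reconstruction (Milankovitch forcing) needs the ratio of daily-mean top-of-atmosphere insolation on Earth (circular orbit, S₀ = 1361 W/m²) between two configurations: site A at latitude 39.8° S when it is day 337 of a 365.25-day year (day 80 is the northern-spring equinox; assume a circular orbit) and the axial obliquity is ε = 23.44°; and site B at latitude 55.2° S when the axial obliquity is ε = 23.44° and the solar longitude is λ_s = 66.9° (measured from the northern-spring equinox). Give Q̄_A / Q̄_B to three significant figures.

— Configuration A (φ=-39.8°):
Solar longitude: λ_s = 360° × (337 − 80)/365.25 = 253.306°.
sin δ = sin 23.44° × sin 253.306° = -0.38102, so δ = -22.397°.
cos H₀ = −tan(-39.8°) tan(-22.397°) = -0.3434, H₀ = 1.9213 rad.
Bracket: H₀ sin φ sin δ + cos φ cos δ sin H₀ = 1.9213×-0.64011×-0.38102 + 0.76828×0.92457×0.93920 = 0.468595 + 0.667141 = 1.135736.
Q̄ = (S₀/π) × [bracket] = (1361/π) × 1.135736 = 492.02 W/m².
— Configuration B (φ=-55.2°):
Solar declination: sin δ = sin ε · sin λ_s = sin 23.44° × sin 66.9° = 0.36589, so δ = +21.463°.
cos H₀ = −tan(-55.2°) tan(+21.463°) = 0.5657, H₀ = 0.9695 rad.
Bracket: H₀ sin φ sin δ + cos φ cos δ sin H₀ = 0.9695×-0.82115×0.36589 + 0.57071×0.93066×0.82463 = -0.291287 + 0.437991 = 0.146704.
Q̄ = (S₀/π) × [bracket] = (1361/π) × 0.146704 = 63.555 W/m².
Ratio Q̄_A / Q̄_B = 492.02 / 63.555 = 7.742.

Q̄_A / Q̄_B ≈ 7.74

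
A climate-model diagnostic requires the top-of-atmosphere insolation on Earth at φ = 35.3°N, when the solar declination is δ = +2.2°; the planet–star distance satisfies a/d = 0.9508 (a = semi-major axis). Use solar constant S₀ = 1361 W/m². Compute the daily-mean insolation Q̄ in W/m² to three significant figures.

cos H₀ = −tan(+35.3°) tan(+2.200°) = -0.0272, H₀ = 1.5980 rad.
Bracket: H₀ sin φ sin δ + cos φ cos δ sin H₀ = 1.5980×0.57786×0.03839 + 0.81614×0.99926×0.99963 = 0.035450 + 0.815234 = 0.850684.
Inverse-square distance factor (a/d)² = 0.9508² = 0.904021.
Q̄ = (S₀/π) × 0.904021 × [bracket] = (1361/π) × 0.904021 × 0.850684 = 333.2 W/m².

Q̄ ≈ 333 W/m²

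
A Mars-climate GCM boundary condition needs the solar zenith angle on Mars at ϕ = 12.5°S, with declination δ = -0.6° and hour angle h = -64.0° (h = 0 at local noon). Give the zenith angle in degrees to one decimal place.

θ_z = 64.5°

cos θ_z = sin ϕ sin δ + cos ϕ cos δ cos h = 0.002267 + 0.427957 = 0.430224.
θ_z = arccos(0.430224) = 64.5°.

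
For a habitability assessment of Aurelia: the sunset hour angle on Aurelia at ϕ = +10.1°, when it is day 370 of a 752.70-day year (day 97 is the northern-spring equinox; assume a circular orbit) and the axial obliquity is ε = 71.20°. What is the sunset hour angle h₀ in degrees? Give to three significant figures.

h₀ = 101°

Solar longitude: L_s = 360° × (370 − 97)/752.70 = 130.570°.
sin δ = sin 71.20° × sin 130.570° = 0.71909, so δ = +45.979°.
cos h₀ = −tan ϕ · tan δ = −tan(+10.1°) × tan(+45.979°) = -0.1843, so h₀ = 1.7562 rad = 100.62°.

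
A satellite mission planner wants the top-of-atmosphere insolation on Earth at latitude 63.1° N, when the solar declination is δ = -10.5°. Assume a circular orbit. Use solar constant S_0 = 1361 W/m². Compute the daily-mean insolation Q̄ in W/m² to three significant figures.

cos h₀ = −tan(+63.1°) tan(-10.500°) = 0.3653, h₀ = 1.1968 rad.
Bracket: h₀ sin ϕ sin δ + cos ϕ cos δ sin h₀ = 1.1968×0.89180×-0.18224 + 0.45243×0.98325×0.93088 = -0.194506 + 0.414104 = 0.219598.
Q̄ = (S_0/π) × [bracket] = (1361/π) × 0.219598 = 95.13 W/m².

Q̄ ≈ 95.1 W/m²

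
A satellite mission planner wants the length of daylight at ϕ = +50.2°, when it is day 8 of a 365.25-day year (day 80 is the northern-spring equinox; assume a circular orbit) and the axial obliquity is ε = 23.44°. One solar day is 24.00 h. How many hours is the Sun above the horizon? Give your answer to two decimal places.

8.11 h

Solar longitude: L_s = 360° × (8 − 80)/365.25 = -70.965°, i.e. -70.965° + 360° = 289.035°.
sin δ = sin 23.44° × sin 289.035° = -0.37604, so δ = -22.088°.
cos h₀ = −tan ϕ · tan δ = −tan(+50.2°) × tan(-22.088°) = 0.4871, so h₀ = 1.0620 rad = 60.85°.
Daylight = 2h₀/(2π) × 24.00 h = (1.0620/π) × 24.00 = 8.11 h.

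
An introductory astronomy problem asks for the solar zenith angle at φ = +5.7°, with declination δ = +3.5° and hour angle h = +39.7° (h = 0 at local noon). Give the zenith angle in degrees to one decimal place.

cos θ_z = sin φ sin δ + cos φ cos δ cos h = 0.006063 + 0.764167 = 0.770230.
θ_z = arccos(0.770230) = 39.6°.

θ_z = 39.6°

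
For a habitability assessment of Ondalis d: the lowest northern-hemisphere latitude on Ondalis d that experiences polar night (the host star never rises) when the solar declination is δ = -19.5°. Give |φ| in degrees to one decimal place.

Polar night requires cos H₀ = −tan φ tan δ ≥ 1, i.e. tan φ tan δ ≤ −1.
The boundary is |tan φ| · |tan δ| = 1, so |φ| = 90° − |δ| = 90° − 19.5° = 70.5° in the northern hemisphere.

|φ| = 70.5°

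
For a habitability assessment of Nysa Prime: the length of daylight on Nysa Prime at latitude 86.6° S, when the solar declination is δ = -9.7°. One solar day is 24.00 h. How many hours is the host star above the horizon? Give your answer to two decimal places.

24.00 h

Sunrise equation: cos H₀ = −tan φ · tan δ = -2.8771 ≤ −1, so the host star never sets (polar day) and H₀ = π.
Daylight = 2H₀/(2π) × 24.00 h = (3.1416/π) × 24.00 = 24.00 h.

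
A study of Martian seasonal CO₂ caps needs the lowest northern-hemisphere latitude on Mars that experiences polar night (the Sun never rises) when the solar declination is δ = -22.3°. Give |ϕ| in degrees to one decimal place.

Polar night requires cos h₀ = −tan ϕ tan δ ≥ 1, i.e. tan ϕ tan δ ≤ −1.
The boundary is |tan ϕ| · |tan δ| = 1, so |ϕ| = 90° − |δ| = 90° − 22.3° = 67.7° in the northern hemisphere.

|ϕ| = 67.7°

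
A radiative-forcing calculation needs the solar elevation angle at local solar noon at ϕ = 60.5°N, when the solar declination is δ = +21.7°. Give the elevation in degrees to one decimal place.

At local noon the hour angle is zero, so the zenith angle equals |ϕ − δ| = |+60.5° − (+21.700°)| = 38.800°.
Elevation = 90° − 38.800° = 51.2°.

51.2°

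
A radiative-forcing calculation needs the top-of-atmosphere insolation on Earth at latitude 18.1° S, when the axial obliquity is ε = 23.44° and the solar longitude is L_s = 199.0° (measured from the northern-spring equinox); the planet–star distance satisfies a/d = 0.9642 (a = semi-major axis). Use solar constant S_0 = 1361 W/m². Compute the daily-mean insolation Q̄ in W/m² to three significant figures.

Solar declination: sin δ = sin ε · sin L_s = sin 23.44° × sin 199.0° = -0.12951, so δ = -7.441°.
cos h₀ = −tan(-18.1°) tan(-7.441°) = -0.0427, h₀ = 1.6135 rad.
Bracket: h₀ sin ϕ sin δ + cos ϕ cos δ sin h₀ = 1.6135×-0.31068×-0.12951 + 0.95052×0.99158×0.99909 = 0.064921 + 0.941659 = 1.006580.
Inverse-square distance factor (a/d)² = 0.9642² = 0.929682.
Q̄ = (S_0/π) × 0.929682 × [bracket] = (1361/π) × 0.929682 × 1.006580 = 405.4 W/m².

Q̄ ≈ 405 W/m²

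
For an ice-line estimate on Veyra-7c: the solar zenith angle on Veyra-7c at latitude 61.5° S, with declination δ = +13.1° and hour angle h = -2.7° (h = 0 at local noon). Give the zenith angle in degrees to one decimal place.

cos θ_z = sin φ sin δ + cos φ cos δ cos h = -0.199185 + 0.464225 = 0.265040.
θ_z = arccos(0.265040) = 74.6°.

θ_z = 74.6°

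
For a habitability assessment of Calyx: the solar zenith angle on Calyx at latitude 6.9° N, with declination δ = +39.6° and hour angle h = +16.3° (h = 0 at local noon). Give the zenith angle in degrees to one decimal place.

θ_z = 35.8°

cos θ_z = sin ϕ sin δ + cos ϕ cos δ cos h = 0.076578 + 0.734186 = 0.810764.
θ_z = arccos(0.810764) = 35.8°.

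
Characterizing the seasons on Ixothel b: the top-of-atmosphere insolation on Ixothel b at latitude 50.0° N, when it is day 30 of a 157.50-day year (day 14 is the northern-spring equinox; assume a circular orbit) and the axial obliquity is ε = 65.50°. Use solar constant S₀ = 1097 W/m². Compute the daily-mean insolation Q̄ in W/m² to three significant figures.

Q̄ ≈ 476 W/m²

Solar longitude: λ_s = 360° × (30 − 14)/157.50 = 36.571°.
sin δ = sin 65.50° × sin 36.571° = 0.54218, so δ = +32.832°.
cos H₀ = −tan(+50.0°) tan(+32.832°) = -0.7690, H₀ = 2.4480 rad.
Bracket: H₀ sin φ sin δ + cos φ cos δ sin H₀ = 2.4480×0.76604×0.54218 + 0.64279×0.84026×0.63928 = 1.016732 + 0.345282 = 1.362014.
Q̄ = (S₀/π) × [bracket] = (1097/π) × 1.362014 = 475.6 W/m².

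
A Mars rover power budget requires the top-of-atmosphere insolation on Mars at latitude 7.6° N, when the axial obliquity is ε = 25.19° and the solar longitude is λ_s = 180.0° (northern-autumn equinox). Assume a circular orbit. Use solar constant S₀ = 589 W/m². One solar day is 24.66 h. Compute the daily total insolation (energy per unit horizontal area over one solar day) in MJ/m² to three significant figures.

Solar declination: sin δ = sin ε · sin λ_s = sin 25.19° × sin 180.0° = 0.00000, so δ = +0.000°.
cos H₀ = −tan(+7.6°) tan(+0.000°) = -0.0000, H₀ = 1.5708 rad.
Bracket: H₀ sin φ sin δ + cos φ cos δ sin H₀ = 1.5708×0.13226×0.00000 + 0.99122×1.00000×1.00000 = 0.000000 + 0.991220 = 0.991220.
Q̄ = (S₀/π) × [bracket] = (589/π) × 0.991220 = 185.84 W/m².
Daily total = Q̄ × 24.66 h × 3600 s/h = 185.84 × 24.66 × 3600 / 10⁶ = 16.50 MJ/m².

16.5 MJ/m²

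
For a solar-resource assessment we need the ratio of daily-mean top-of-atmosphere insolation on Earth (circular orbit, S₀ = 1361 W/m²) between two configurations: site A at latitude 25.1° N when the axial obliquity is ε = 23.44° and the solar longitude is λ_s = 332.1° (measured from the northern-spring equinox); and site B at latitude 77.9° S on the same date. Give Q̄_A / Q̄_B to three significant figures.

Q̄_A / Q̄_B ≈ 1.33

— Configuration A (φ=+25.1°):
Solar declination: sin δ = sin ε · sin λ_s = sin 23.44° × sin 332.1° = -0.18614, so δ = -10.727°.
cos H₀ = −tan(+25.1°) tan(-10.727°) = 0.0887, H₀ = 1.4819 rad.
Bracket: H₀ sin φ sin δ + cos φ cos δ sin H₀ = 1.4819×0.42420×-0.18614 + 0.90557×0.98252×0.99605 = -0.117012 + 0.886226 = 0.769214.
Q̄ = (S₀/π) × [bracket] = (1361/π) × 0.769214 = 333.24 W/m².
— Configuration B (φ=-77.9°):
cos H₀ = −tan(-77.9°) tan(-10.727°) = -0.8837, H₀ = 2.6545 rad.
Bracket: H₀ sin φ sin δ + cos φ cos δ sin H₀ = 2.6545×-0.97778×-0.18614 + 0.20962×0.98252×0.46806 = 0.483130 + 0.096400 = 0.579530.
Q̄ = (S₀/π) × [bracket] = (1361/π) × 0.579530 = 251.06 W/m².
Ratio Q̄_A / Q̄_B = 333.24 / 251.06 = 1.327.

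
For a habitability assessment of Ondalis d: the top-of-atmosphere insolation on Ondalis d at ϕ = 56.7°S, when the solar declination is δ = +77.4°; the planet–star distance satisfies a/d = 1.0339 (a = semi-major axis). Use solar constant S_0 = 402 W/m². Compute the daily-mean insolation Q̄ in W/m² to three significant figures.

cos h₀ = −tan(-56.7°) tan(+77.400°) = 6.8106 ≥ 1 ⇒ polar night, h₀ = 0 and Q̄ = 0.
Inverse-square distance factor (a/d)² = 1.0339² = 1.068949.

Q̄ ≈ 0.00 W/m²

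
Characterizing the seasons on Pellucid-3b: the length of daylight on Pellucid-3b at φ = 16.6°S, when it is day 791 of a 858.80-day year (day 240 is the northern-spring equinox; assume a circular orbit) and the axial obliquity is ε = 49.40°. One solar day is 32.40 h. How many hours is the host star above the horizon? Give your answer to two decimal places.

Solar longitude: λ_s = 360° × (791 − 240)/858.80 = 230.973°.
sin δ = sin 49.40° × sin 230.973° = -0.58984, so δ = -36.146°.
cos H₀ = −tan φ · tan δ = −tan(-16.6°) × tan(-36.146°) = -0.2178, so H₀ = 1.7903 rad = 102.58°.
Daylight = 2H₀/(2π) × 32.40 h = (1.7903/π) × 32.40 = 18.46 h.

18.46 h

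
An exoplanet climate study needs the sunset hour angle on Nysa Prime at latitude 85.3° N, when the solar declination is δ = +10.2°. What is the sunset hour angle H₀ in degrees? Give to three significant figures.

Sunrise equation: cos H₀ = −tan φ · tan δ = -2.1885 ≤ −1, so the host star never sets (polar day) and H₀ = π.

H₀ = 180°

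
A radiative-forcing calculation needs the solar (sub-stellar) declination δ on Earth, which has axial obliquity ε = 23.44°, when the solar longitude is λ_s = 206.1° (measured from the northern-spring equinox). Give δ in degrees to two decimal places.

sin δ = sin ε · sin λ_s = sin 23.44° × sin 206.1° = -0.175003.
δ = arcsin(-0.175003) = -10.08°.

δ = -10.08°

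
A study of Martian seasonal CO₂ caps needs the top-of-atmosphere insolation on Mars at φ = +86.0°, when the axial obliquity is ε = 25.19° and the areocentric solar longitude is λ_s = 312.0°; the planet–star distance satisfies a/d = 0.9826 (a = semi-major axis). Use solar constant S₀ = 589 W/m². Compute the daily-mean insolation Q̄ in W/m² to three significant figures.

sin δ = sin 25.19° × sin 312.0° = -0.31630, so δ = -18.439°.
cos H₀ = −tan(+86.0°) tan(-18.439°) = 4.7681 ≥ 1 ⇒ polar night, H₀ = 0 and Q̄ = 0.
Inverse-square distance factor (a/d)² = 0.9826² = 0.965503.

Q̄ ≈ 0.00 W/m²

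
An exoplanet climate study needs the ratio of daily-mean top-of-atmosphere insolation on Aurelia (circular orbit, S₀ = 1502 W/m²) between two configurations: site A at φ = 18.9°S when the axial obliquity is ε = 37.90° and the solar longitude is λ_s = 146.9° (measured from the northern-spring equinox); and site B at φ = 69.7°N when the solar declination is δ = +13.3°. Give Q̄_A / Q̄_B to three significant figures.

— Configuration A (φ=-18.9°):
Solar declination: sin δ = sin ε · sin λ_s = sin 37.90° × sin 146.9° = 0.33546, so δ = +19.601°.
cos H₀ = −tan(-18.9°) tan(+19.601°) = 0.1219, H₀ = 1.4486 rad.
Bracket: H₀ sin φ sin δ + cos φ cos δ sin H₀ = 1.4486×-0.32392×0.33546 + 0.94609×0.94205×0.99254 = -0.157408 + 0.884615 = 0.727207.
Q̄ = (S₀/π) × [bracket] = (1502/π) × 0.727207 = 347.68 W/m².
— Configuration B (φ=+69.7°):
cos H₀ = −tan(+69.7°) tan(+13.300°) = -0.6390, H₀ = 2.2641 rad.
Bracket: H₀ sin φ sin δ + cos φ cos δ sin H₀ = 2.2641×0.93789×0.23005 + 0.34694×0.97318×0.76917 = 0.488506 + 0.259699 = 0.748205.
Q̄ = (S₀/π) × [bracket] = (1502/π) × 0.748205 = 357.72 W/m².
Ratio Q̄_A / Q̄_B = 347.68 / 357.72 = 0.9719.

Q̄_A / Q̄_B ≈ 0.972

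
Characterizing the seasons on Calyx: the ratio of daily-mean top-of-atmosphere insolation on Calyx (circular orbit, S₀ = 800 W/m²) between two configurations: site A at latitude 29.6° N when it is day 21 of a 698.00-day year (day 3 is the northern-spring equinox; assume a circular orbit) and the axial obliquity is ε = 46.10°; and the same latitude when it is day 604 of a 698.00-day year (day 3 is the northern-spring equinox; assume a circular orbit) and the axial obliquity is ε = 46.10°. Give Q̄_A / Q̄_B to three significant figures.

Q̄_A / Q̄_B ≈ 2.74

— Configuration A (φ=+29.6°):
Solar longitude: λ_s = 360° × (21 − 3)/698.00 = 9.284°.
sin δ = sin 46.10° × sin 9.284° = 0.11624, so δ = +6.675°.
cos H₀ = −tan(+29.6°) tan(+6.675°) = -0.0665, H₀ = 1.6373 rad.
Bracket: H₀ sin φ sin δ + cos φ cos δ sin H₀ = 1.6373×0.49394×0.11624 + 0.86949×0.99322×0.99779 = 0.094007 + 0.861686 = 0.955693.
Q̄ = (S₀/π) × [bracket] = (800/π) × 0.955693 = 243.37 W/m².
— Configuration B (φ=+29.6°):
Solar longitude: λ_s = 360° × (604 − 3)/698.00 = 309.971°.
sin δ = sin 46.10° × sin 309.971° = -0.55221, so δ = -33.518°.
cos H₀ = −tan(+29.6°) tan(-33.518°) = 0.3763, H₀ = 1.1850 rad.
Bracket: H₀ sin φ sin δ + cos φ cos δ sin H₀ = 1.1850×0.49394×-0.55221 + 0.86949×0.83371×0.92651 = -0.323219 + 0.671629 = 0.348410.
Q̄ = (S₀/π) × [bracket] = (800/π) × 0.348410 = 88.722 W/m².
Ratio Q̄_A / Q̄_B = 243.37 / 88.722 = 2.743.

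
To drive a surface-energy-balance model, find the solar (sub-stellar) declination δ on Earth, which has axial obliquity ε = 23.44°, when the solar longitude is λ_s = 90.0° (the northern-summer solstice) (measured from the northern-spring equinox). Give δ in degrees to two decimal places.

δ = +23.44°

sin δ = sin ε · sin λ_s = sin 23.44° × sin 90.0° = 0.397789.
δ = arcsin(0.397789) = +23.44°.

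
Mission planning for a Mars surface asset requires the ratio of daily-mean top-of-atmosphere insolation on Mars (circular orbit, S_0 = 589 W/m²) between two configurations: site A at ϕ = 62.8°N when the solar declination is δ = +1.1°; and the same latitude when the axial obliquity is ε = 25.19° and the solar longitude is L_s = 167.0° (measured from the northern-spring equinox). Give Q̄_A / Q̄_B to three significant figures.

Q̄_A / Q̄_B ≈ 0.811

— Configuration A (ϕ=+62.8°):
cos h₀ = −tan(+62.8°) tan(+1.100°) = -0.0374, h₀ = 1.6082 rad.
Bracket: h₀ sin ϕ sin δ + cos ϕ cos δ sin h₀ = 1.6082×0.88942×0.01920 + 0.45710×0.99982×0.99930 = 0.027463 + 0.456698 = 0.484161.
Q̄ = (S_0/π) × [bracket] = (589/π) × 0.484161 = 90.773 W/m².
— Configuration B (ϕ=+62.8°):
Solar declination: sin δ = sin ε · sin L_s = sin 25.19° × sin 167.0° = 0.09574, so δ = +5.494°.
cos h₀ = −tan(+62.8°) tan(+5.494°) = -0.1872, h₀ = 1.7591 rad.
Bracket: h₀ sin ϕ sin δ + cos ϕ cos δ sin h₀ = 1.7591×0.88942×0.09574 + 0.45710×0.99541×0.98233 = 0.149793 + 0.446962 = 0.596755.
Q̄ = (S_0/π) × [bracket] = (589/π) × 0.596755 = 111.88 W/m².
Ratio Q̄_A / Q̄_B = 90.773 / 111.88 = 0.8113.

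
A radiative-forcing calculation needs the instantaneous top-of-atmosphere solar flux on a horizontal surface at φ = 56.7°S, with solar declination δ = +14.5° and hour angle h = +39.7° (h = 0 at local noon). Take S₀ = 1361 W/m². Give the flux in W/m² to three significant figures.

cos θ_z = sin φ sin δ + cos φ cos δ cos h = -0.209269 + 0.408963 = 0.199694.
Flux = S₀ · cos θ_z = 1361 × 0.199694 = 271.8 W/m².

272 W/m²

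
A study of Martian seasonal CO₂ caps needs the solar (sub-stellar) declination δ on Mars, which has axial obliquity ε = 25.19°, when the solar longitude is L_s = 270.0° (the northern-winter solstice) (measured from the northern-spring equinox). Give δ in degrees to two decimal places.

δ = -25.19°

sin δ = sin ε · sin L_s = sin 25.19° × sin 270.0° = -0.425621.
δ = arcsin(-0.425621) = -25.19°.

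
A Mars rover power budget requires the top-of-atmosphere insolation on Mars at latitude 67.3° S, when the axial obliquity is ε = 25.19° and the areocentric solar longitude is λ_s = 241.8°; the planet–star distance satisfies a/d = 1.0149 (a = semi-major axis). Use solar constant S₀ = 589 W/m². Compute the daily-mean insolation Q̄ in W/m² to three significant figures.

Q̄ ≈ 210 W/m²

sin δ = sin 25.19° × sin 241.8° = -0.37510, so δ = -22.031°.
cos H₀ = −tan(-67.3°) tan(-22.031°) = -0.9673, H₀ = 2.8853 rad.
Bracket: H₀ sin φ sin δ + cos φ cos δ sin H₀ = 2.8853×-0.92254×-0.37510 + 0.38591×0.92698×0.25348 = 0.998443 + 0.090678 = 1.089121.
Inverse-square distance factor (a/d)² = 1.0149² = 1.030022.
Q̄ = (S₀/π) × 1.030022 × [bracket] = (589/π) × 1.030022 × 1.089121 = 210.3 W/m².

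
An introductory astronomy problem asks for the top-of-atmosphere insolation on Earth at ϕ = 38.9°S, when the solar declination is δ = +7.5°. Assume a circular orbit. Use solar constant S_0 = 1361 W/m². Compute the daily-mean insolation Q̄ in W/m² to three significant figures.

Q̄ ≈ 280 W/m²

cos h₀ = −tan(-38.9°) tan(+7.500°) = 0.1062, h₀ = 1.4644 rad.
Bracket: h₀ sin ϕ sin δ + cos ϕ cos δ sin h₀ = 1.4644×-0.62796×0.13053 + 0.77824×0.99144×0.99434 = -0.120033 + 0.767211 = 0.647178.
Q̄ = (S_0/π) × [bracket] = (1361/π) × 0.647178 = 280.4 W/m².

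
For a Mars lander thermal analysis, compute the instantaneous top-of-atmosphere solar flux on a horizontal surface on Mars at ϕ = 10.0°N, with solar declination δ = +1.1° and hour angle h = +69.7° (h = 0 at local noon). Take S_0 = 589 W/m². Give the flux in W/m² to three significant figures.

203 W/m²

cos θ_z = sin ϕ sin δ + cos ϕ cos δ cos h = 0.003334 + 0.341602 = 0.344936.
Flux = S_0 · cos θ_z = 589 × 0.344936 = 203.2 W/m².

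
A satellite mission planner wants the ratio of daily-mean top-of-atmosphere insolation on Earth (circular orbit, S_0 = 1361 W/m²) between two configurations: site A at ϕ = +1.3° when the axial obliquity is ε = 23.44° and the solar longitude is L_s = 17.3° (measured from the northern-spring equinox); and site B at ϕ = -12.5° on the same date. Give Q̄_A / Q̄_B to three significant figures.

— Configuration A (ϕ=+1.3°):
Solar declination: sin δ = sin ε · sin L_s = sin 23.44° × sin 17.3° = 0.11829, so δ = +6.794°.
cos h₀ = −tan(+1.3°) tan(+6.794°) = -0.0027, h₀ = 1.5735 rad.
Bracket: h₀ sin ϕ sin δ + cos ϕ cos δ sin h₀ = 1.5735×0.02269×0.11829 + 0.99974×0.99298×1.00000 = 0.004223 + 0.992722 = 0.996945.
Q̄ = (S_0/π) × [bracket] = (1361/π) × 0.996945 = 431.90 W/m².
— Configuration B (ϕ=-12.5°):
cos h₀ = −tan(-12.5°) tan(+6.794°) = 0.0264, h₀ = 1.5444 rad.
Bracket: h₀ sin ϕ sin δ + cos ϕ cos δ sin h₀ = 1.5444×-0.21644×0.11829 + 0.97630×0.99298×0.99965 = -0.039541 + 0.969107 = 0.929566.
Q̄ = (S_0/π) × [bracket] = (1361/π) × 0.929566 = 402.71 W/m².
Ratio Q̄_A / Q̄_B = 431.90 / 402.71 = 1.072.

Q̄_A / Q̄_B ≈ 1.07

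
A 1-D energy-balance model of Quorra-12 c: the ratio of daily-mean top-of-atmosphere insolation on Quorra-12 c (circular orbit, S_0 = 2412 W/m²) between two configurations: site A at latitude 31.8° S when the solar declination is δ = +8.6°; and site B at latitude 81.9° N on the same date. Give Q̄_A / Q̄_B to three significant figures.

— Configuration A (ϕ=-31.8°):
cos h₀ = −tan(-31.8°) tan(+8.600°) = 0.0938, h₀ = 1.4769 rad.
Bracket: h₀ sin ϕ sin δ + cos ϕ cos δ sin h₀ = 1.4769×-0.52696×0.14954 + 0.84989×0.98876×0.99559 = -0.116382 + 0.836631 = 0.720249.
Q̄ = (S_0/π) × [bracket] = (2412/π) × 0.720249 = 552.98 W/m².
— Configuration B (ϕ=+81.9°):
cos h₀ = −tan(+81.9°) tan(+8.600°) = -1.0626 ≤ −1 ⇒ polar day, h₀ = π.
Bracket: h₀ sin ϕ sin δ + cos ϕ cos δ sin h₀ = 3.1416×0.99002×0.14954 + 0.14090×0.98876×0.00000 = 0.465106 + 0.000000 = 0.465106.
Q̄ = (S_0/π) × [bracket] = (2412/π) × 0.465106 = 357.09 W/m².
Ratio Q̄_A / Q̄_B = 552.98 / 357.09 = 1.549.

Q̄_A / Q̄_B ≈ 1.55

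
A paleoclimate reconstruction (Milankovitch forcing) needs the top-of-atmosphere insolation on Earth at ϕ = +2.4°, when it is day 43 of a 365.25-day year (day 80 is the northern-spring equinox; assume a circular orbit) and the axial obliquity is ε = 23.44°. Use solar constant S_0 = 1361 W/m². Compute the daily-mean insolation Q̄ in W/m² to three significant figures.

Solar longitude: L_s = 360° × (43 − 80)/365.25 = -36.468°, i.e. -36.468° + 360° = 323.532°.
sin δ = sin 23.44° × sin 323.532° = -0.23644, so δ = -13.676°.
cos h₀ = −tan(+2.4°) tan(-13.676°) = 0.0102, h₀ = 1.5606 rad.
Bracket: h₀ sin ϕ sin δ + cos ϕ cos δ sin h₀ = 1.5606×0.04188×-0.23644 + 0.99912×0.97165×0.99995 = -0.015453 + 0.970746 = 0.955293.
Q̄ = (S_0/π) × [bracket] = (1361/π) × 0.955293 = 413.9 W/m².

Q̄ ≈ 414 W/m²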